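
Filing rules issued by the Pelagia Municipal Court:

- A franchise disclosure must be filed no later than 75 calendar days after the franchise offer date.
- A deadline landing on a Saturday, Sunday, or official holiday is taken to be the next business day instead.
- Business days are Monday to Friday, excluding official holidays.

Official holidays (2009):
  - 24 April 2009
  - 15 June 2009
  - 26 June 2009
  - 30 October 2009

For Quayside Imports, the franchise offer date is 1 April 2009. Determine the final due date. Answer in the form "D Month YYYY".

Trigger date 1 April 2009 + 75 calendar days = 15 June 2009.
15 June 2009 falls on a listed holiday. Rolling to the next business day gives 16 June 2009, a Tuesday.
Deadline: 16 June 2009.

16 June 2009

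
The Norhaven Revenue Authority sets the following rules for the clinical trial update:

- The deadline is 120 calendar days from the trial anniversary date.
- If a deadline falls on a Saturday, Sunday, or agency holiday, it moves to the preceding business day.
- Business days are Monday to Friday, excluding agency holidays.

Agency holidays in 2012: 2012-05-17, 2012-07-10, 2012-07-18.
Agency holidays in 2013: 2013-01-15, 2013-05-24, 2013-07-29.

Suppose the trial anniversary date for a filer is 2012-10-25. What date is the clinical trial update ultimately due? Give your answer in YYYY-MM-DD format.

From 2012-10-25, 120 calendar days later is 2013-02-22.
2013-02-22 falls on a Friday, which is a business day, so no adjustment is needed.
Deadline: 2013-02-22.

2013-02-22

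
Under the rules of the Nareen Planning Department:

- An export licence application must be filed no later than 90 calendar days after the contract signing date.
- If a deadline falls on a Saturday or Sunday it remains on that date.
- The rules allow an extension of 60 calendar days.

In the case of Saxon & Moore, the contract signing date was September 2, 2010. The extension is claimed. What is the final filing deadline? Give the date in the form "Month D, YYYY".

January 30, 2011

From September 2, 2010, 90 calendar days later is December 1, 2010.
No adjustment is made for weekends or holidays, so December 1, 2010 stands.
The 60-calendar-day extension moves the deadline from December 1, 2010 to January 30, 2011.
January 30, 2011 falls on a Sunday. The rules make no weekend/holiday allowance, so it remains January 30, 2011.
So the filing is due January 30, 2011.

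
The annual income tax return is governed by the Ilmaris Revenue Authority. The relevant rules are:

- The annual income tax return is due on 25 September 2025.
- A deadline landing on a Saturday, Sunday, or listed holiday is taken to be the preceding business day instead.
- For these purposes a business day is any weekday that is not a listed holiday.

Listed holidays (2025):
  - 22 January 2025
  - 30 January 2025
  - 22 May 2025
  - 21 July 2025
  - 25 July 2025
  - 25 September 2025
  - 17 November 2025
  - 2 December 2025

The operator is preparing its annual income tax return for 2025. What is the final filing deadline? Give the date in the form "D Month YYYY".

The stated deadline is 25 September 2025.
25 September 2025 is a listed holiday, so it moves to the preceding business day, 24 September 2025 (Wednesday).
The final due date is 24 September 2025.

24 September 2025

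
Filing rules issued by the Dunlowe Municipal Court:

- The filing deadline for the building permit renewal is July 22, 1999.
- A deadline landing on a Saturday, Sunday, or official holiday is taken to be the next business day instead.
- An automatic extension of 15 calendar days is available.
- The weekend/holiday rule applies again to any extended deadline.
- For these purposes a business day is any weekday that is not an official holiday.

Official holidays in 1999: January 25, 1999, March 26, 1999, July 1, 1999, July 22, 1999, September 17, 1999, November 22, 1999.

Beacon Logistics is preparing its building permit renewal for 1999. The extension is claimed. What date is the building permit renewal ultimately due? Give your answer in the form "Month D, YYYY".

The stated deadline is July 22, 1999.
Because July 22, 1999 is a listed holiday, the deadline becomes July 23, 1999 (Friday).
With the 15-day extension, July 23, 1999 becomes August 7, 1999.
Because August 7, 1999 is a Saturday, the deadline becomes August 9, 1999 (Monday).
So the filing is due August 9, 1999.

August 9, 1999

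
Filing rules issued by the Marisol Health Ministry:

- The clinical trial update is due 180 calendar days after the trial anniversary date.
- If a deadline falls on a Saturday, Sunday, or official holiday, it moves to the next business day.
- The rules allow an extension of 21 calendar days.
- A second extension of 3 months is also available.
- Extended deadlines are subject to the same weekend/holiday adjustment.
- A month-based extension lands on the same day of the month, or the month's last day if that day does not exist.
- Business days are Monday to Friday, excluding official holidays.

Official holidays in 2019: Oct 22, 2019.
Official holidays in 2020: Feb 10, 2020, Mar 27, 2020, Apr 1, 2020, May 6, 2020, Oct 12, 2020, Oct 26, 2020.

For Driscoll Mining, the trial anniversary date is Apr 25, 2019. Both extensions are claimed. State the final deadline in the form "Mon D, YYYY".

Adding 180 calendar days to Apr 25, 2019 gives Oct 22, 2019.
Oct 22, 2019 is a listed holiday, so it moves to the next business day, Oct 23, 2019 (Wednesday).
The 21-calendar-day extension moves the deadline from Oct 23, 2019 to Nov 13, 2019.
Nov 13, 2019 (Wednesday) is already a business day.
Applying the 3 months extension: 3 months after Nov 13, 2019 is Feb 13, 2020.
Since Feb 13, 2020 is a Thursday and not a holiday, the date is unchanged.
The final due date is Feb 13, 2020.

Feb 13, 2020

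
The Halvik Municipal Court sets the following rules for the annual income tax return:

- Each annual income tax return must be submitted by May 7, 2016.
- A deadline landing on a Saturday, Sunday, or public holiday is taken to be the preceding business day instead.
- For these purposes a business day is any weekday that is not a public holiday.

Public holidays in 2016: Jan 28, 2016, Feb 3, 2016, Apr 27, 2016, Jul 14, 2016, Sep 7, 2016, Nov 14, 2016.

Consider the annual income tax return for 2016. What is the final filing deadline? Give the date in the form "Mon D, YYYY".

The stated deadline is May 7, 2016.
May 7, 2016 is a Saturday; the preceding business day is May 6, 2016 (Friday).
The final due date is May 6, 2016.

May 6, 2016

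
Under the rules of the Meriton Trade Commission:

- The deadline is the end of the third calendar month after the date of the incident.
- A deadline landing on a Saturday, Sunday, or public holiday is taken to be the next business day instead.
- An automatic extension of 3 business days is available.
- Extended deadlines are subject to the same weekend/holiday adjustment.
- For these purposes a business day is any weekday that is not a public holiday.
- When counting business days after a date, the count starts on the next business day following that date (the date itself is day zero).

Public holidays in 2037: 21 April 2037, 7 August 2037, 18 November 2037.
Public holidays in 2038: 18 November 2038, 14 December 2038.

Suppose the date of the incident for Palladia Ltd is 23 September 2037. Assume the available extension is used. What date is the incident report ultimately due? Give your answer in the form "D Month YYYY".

5 January 2038

The third month after 23 September 2037 is December 2037, whose last day is 31 December 2037.
31 December 2037 falls on a Thursday, which is a business day, so no adjustment is needed.
Applying the 3-business-day extension: 3 business days after 31 December 2037 is 5 January 2038.
5 January 2038 (Tuesday) is already a business day.
So the filing is due 5 January 2038.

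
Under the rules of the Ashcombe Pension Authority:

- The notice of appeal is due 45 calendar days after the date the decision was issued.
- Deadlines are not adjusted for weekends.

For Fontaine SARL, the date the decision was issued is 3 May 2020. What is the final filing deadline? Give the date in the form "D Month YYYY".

17 June 2020

45 calendar days after 3 May 2020 is 17 June 2020.
17 June 2020 falls on a Wednesday. The rules make no weekend/holiday allowance, so it remains 17 June 2020.
Final deadline: 17 June 2020.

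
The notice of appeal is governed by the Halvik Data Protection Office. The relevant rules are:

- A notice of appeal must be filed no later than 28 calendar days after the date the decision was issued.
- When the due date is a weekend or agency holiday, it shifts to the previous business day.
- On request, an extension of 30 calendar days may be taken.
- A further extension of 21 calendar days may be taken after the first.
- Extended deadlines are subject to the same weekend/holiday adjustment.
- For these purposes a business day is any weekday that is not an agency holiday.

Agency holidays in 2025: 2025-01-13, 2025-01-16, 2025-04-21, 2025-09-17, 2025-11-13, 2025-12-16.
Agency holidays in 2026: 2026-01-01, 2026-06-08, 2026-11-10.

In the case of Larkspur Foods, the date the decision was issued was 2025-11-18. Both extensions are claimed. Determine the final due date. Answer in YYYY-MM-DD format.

Adding 28 calendar days to 2025-11-18 gives 2025-12-16.
2025-12-16 is a listed holiday; the preceding business day is 2025-12-15 (Monday).
With the 30-day extension, 2025-12-15 becomes 2026-01-14.
2026-01-14 falls on a Wednesday, which is a business day, so no adjustment is needed.
The 21-calendar-day extension moves the deadline from 2026-01-14 to 2026-02-04.
Since 2026-02-04 is a Wednesday and not a holiday, the date is unchanged.
Deadline: 2026-02-04.

2026-02-04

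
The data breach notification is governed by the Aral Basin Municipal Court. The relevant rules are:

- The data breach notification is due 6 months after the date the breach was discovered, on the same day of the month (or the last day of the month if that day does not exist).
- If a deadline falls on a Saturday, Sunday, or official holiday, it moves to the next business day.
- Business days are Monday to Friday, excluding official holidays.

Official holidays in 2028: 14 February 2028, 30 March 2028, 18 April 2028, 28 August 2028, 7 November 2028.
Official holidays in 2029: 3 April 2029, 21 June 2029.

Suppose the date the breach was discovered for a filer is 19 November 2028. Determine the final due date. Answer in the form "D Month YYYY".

6 months from 19 November 2028 is 19 May 2029.
19 May 2029 falls on a Saturday. Rolling to the next business day gives 21 May 2029, a Monday.
Final deadline: 21 May 2029.

21 May 2029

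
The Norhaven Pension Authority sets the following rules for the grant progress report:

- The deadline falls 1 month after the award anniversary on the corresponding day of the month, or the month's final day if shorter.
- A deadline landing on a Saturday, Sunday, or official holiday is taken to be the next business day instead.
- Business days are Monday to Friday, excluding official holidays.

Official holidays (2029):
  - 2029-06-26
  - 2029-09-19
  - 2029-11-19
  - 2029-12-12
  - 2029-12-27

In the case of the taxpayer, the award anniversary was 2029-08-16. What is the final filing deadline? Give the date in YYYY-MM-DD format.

Moving 1 month forward from 2029-08-16 on the corresponding day gives 2029-09-16.
2029-09-16 falls on a Sunday. Rolling to the next business day gives 2029-09-17, a Monday.
Deadline: 2029-09-17.

2029-09-17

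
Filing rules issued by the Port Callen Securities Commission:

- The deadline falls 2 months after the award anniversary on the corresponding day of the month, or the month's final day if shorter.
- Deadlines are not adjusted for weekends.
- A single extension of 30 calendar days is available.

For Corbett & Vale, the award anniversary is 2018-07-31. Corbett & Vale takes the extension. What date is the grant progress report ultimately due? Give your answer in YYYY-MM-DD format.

Moving 2 months forward from 2018-07-31 on the corresponding day gives 2018-09-30 (day 31 does not exist in September, so the month's last day is used).
2018-09-30 falls on a Sunday. The rules make no weekend/holiday allowance, so it remains 2018-09-30.
The 30-calendar-day extension moves the deadline from 2018-09-30 to 2018-10-30.
2018-10-30 is a Tuesday; no weekend or holiday adjustment applies.
So the filing is due 2018-10-30.

2018-10-30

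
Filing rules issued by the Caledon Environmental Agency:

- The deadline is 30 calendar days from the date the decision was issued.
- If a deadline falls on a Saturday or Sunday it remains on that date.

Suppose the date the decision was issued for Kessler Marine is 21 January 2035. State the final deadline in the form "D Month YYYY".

Trigger date 21 January 2035 + 30 calendar days = 20 February 2035.
No adjustment is made for weekends or holidays, so 20 February 2035 stands.
Final deadline: 20 February 2035.

20 February 2035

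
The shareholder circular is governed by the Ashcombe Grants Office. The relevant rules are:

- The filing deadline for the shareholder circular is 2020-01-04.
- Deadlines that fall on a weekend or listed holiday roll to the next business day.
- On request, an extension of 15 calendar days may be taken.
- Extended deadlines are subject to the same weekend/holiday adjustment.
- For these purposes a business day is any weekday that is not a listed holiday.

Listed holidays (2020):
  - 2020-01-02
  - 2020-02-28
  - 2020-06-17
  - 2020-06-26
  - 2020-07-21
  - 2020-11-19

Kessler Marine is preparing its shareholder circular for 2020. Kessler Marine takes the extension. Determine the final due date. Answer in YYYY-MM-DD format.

2020-01-21

The stated deadline is 2020-01-04.
2020-01-04 is a Saturday; the next business day is 2020-01-06 (Monday).
Applying the 15-calendar-day extension: 2020-01-06 + 15 days = 2020-01-21.
2020-01-21 is a Tuesday and not a listed holiday, so it stands.
So the filing is due 2020-01-21.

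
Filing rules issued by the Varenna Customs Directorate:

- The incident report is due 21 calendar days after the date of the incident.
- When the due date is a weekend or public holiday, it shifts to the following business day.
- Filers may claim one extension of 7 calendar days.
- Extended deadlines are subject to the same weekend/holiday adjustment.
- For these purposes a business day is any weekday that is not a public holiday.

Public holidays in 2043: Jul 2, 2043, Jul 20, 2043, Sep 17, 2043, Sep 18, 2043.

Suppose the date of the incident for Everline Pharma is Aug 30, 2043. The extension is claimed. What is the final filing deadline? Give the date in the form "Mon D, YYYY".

Sep 28, 2043

21 calendar days after Aug 30, 2043 is Sep 20, 2043.
Sep 20, 2043 falls on a Sunday. Rolling to the next business day gives Sep 21, 2043, a Monday.
Applying the 7-calendar-day extension: Sep 21, 2043 + 7 days = Sep 28, 2043.
Sep 28, 2043 is a Monday and not a listed holiday, so it stands.
So the filing is due Sep 28, 2043.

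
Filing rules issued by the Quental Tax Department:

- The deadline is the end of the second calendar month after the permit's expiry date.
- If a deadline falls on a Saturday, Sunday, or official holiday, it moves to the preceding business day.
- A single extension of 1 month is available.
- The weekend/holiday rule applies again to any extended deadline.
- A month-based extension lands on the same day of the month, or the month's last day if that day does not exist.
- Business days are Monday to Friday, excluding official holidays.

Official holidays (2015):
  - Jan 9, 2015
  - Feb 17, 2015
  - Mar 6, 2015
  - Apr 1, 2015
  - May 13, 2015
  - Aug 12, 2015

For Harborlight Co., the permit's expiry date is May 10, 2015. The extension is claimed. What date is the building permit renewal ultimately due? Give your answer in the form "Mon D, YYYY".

Aug 31, 2015

2 months after May 10, 2015 falls in July 2015; the last day of that month is Jul 31, 2015.
Since Jul 31, 2015 is a Friday and not a holiday, the date is unchanged.
Add 1 month to Jul 31, 2015: Aug 31, 2015.
Aug 31, 2015 (Monday) is already a business day.
The final due date is Aug 31, 2015.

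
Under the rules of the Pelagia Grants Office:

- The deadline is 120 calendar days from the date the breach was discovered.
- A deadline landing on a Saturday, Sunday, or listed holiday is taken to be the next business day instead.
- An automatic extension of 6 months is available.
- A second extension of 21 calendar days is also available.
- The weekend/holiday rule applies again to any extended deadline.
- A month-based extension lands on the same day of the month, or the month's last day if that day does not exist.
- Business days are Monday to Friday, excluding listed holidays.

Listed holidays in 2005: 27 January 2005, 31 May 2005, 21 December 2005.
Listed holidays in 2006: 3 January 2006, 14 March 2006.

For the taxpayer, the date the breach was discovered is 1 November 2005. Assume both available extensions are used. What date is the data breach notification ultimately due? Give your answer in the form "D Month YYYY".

Adding 120 calendar days to 1 November 2005 gives 1 March 2006.
1 March 2006 falls on a Wednesday, which is a business day, so no adjustment is needed.
The 6 months extension carries 1 March 2006 to 1 September 2006.
1 September 2006 is a Friday and not a listed holiday, so it stands.
The 21-calendar-day extension moves the deadline from 1 September 2006 to 22 September 2006.
22 September 2006 falls on a Friday, which is a business day, so no adjustment is needed.
The final due date is 22 September 2006.

22 September 2006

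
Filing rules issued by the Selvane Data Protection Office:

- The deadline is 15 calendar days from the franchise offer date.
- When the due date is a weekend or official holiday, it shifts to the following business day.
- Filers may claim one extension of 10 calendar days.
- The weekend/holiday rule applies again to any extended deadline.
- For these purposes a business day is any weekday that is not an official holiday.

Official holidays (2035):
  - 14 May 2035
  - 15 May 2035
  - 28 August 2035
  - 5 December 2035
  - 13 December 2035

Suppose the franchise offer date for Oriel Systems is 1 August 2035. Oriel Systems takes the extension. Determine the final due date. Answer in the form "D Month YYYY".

Trigger date 1 August 2035 + 15 calendar days = 16 August 2035.
16 August 2035 (Thursday) is already a business day.
With the 10-day extension, 16 August 2035 becomes 26 August 2035.
26 August 2035 falls on a Sunday. Rolling to the next business day gives 27 August 2035, a Monday.
Final deadline: 27 August 2035.

27 August 2035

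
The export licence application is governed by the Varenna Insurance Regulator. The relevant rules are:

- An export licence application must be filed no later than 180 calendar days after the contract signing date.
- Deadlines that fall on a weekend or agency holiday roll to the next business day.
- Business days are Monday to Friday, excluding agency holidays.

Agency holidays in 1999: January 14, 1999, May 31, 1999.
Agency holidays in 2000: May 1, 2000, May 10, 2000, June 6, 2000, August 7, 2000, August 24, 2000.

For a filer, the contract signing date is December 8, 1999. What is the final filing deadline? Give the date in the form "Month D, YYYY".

June 5, 2000

180 calendar days after December 8, 1999 is June 5, 2000.
June 5, 2000 (Monday) is already a business day.
Final deadline: June 5, 2000.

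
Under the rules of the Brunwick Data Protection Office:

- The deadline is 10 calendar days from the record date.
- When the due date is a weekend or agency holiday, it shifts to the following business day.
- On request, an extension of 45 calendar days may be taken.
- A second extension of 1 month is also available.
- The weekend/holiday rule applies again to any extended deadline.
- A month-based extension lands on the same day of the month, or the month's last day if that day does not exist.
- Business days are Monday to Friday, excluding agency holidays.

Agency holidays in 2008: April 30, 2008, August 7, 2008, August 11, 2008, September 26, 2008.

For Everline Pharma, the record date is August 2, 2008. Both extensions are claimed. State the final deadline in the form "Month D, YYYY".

From August 2, 2008, 10 calendar days later is August 12, 2008.
August 12, 2008 is a Tuesday and not a listed holiday, so it stands.
With the 45-day extension, August 12, 2008 becomes September 26, 2008.
September 26, 2008 is a listed holiday, so it moves to the next business day, September 29, 2008 (Monday).
Add 1 month to September 29, 2008: October 29, 2008.
October 29, 2008 (Wednesday) is already a business day.
Deadline: October 29, 2008.

October 29, 2008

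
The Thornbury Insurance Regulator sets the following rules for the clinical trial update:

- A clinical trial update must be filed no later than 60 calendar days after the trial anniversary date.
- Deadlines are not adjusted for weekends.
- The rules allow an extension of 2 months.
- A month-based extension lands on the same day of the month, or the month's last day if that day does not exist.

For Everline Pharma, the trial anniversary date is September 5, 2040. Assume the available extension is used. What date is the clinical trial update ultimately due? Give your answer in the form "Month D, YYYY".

Trigger date September 5, 2040 + 60 calendar days = November 4, 2040.
No adjustment is made for weekends or holidays, so November 4, 2040 stands.
The 2 months extension carries November 4, 2040 to January 4, 2041.
January 4, 2041 is a Friday; no weekend or holiday adjustment applies.
The final due date is January 4, 2041.

January 4, 2041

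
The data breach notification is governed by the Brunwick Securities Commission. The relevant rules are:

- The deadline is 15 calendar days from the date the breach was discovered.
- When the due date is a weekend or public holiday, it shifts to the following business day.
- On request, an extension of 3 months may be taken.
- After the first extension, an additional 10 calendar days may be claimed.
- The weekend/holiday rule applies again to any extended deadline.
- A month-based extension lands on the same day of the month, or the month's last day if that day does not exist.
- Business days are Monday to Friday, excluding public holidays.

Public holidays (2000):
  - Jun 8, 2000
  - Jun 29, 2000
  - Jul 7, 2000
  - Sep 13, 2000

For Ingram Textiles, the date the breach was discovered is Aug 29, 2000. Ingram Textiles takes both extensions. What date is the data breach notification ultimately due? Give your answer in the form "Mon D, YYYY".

Trigger date Aug 29, 2000 + 15 calendar days = Sep 13, 2000.
Sep 13, 2000 is a listed holiday; the next business day is Sep 14, 2000 (Thursday).
Applying the 3 months extension: 3 months after Sep 14, 2000 is Dec 14, 2000.
Since Dec 14, 2000 is a Thursday and not a holiday, the date is unchanged.
Add the 10 calendar-day extension to Dec 14, 2000: Dec 24, 2000.
Dec 24, 2000 falls on a Sunday. Rolling to the next business day gives Dec 25, 2000, a Monday.
The final due date is Dec 25, 2000.

Dec 25, 2000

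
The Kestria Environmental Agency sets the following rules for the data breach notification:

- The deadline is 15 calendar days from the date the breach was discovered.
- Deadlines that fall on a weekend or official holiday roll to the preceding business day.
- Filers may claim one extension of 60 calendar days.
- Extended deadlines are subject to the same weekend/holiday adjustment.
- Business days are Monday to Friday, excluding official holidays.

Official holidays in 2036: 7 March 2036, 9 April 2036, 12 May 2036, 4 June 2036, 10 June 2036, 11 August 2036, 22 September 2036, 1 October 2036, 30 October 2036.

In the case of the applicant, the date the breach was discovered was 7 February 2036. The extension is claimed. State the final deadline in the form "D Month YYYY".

22 April 2036

Adding 15 calendar days to 7 February 2036 gives 22 February 2036.
22 February 2036 (Friday) is already a business day.
The 60-calendar-day extension moves the deadline from 22 February 2036 to 22 April 2036.
Since 22 April 2036 is a Tuesday and not a holiday, the date is unchanged.
Final deadline: 22 April 2036.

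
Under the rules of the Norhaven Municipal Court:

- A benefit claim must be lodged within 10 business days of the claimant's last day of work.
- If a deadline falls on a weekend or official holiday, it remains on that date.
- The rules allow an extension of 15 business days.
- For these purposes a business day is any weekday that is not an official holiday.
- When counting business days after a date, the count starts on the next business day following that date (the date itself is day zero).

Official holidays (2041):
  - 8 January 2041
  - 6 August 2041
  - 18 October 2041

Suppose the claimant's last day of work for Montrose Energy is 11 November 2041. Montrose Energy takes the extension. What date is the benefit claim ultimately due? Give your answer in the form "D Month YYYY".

Starting the day after 11 November 2041 and counting 10 business days lands on 25 November 2041.
No adjustment is made for weekends or holidays, so 25 November 2041 stands.
Counting 15 further business days from 25 November 2041 reaches 16 December 2041.
16 December 2041 falls on a Monday. The rules make no weekend/holiday allowance, so it remains 16 December 2041.
Final deadline: 16 December 2041.

16 December 2041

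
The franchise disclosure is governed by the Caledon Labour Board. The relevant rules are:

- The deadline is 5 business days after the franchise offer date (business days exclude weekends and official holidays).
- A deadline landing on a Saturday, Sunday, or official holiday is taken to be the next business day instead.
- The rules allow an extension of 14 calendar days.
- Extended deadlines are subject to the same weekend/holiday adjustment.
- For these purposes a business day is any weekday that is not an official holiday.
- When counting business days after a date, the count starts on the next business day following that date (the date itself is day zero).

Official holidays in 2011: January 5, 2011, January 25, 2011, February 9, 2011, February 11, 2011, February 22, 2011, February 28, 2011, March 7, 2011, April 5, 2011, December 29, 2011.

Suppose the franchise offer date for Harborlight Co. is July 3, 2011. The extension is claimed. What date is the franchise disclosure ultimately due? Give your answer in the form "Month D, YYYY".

Counting 5 business days after July 3, 2011 (skipping weekends and listed holidays) reaches July 8, 2011.
Since July 8, 2011 is a Friday and not a holiday, the date is unchanged.
With the 14-day extension, July 8, 2011 becomes July 22, 2011.
July 22, 2011 (Friday) is already a business day.
So the filing is due July 22, 2011.

July 22, 2011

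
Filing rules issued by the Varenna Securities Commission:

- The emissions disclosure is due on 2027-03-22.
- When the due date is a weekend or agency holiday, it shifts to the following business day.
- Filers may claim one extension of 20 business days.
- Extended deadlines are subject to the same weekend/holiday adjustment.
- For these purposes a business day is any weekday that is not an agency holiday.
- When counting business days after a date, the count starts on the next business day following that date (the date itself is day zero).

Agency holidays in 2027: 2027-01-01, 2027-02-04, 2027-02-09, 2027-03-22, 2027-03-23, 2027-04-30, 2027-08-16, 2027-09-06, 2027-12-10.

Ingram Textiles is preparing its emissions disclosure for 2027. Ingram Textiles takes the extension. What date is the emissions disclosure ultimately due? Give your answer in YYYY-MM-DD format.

2027-04-21

Start from the fixed due date, 2027-03-22.
2027-03-22 is a listed holiday; the next business day is 2027-03-24 (Wednesday).
Counting 20 further business days from 2027-03-24 reaches 2027-04-21.
2027-04-21 (Wednesday) is already a business day.
So the filing is due 2027-04-21.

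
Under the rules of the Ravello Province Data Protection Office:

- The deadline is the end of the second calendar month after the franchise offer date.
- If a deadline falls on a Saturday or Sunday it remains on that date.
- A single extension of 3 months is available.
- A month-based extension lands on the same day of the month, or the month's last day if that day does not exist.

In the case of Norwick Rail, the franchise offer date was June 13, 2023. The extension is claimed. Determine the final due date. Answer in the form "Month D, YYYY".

November 30, 2023

2 months after June 13, 2023 is August 2023; that month ends on August 31, 2023.
No adjustment is made for weekends or holidays, so August 31, 2023 stands.
The 3 months extension carries August 31, 2023 to November 30, 2023 (day 31 does not exist in November, so the month's last day is used).
November 30, 2023 is a Thursday; no weekend or holiday adjustment applies.
Deadline: November 30, 2023.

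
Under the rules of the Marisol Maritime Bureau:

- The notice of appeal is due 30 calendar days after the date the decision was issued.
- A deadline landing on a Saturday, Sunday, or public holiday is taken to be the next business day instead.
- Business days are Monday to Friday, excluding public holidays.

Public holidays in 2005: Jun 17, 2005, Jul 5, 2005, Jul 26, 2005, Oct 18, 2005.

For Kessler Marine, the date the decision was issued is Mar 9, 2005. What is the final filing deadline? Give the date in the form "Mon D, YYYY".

30 calendar days after Mar 9, 2005 is Apr 8, 2005.
Since Apr 8, 2005 is a Friday and not a holiday, the date is unchanged.
Deadline: Apr 8, 2005.

Apr 8, 2005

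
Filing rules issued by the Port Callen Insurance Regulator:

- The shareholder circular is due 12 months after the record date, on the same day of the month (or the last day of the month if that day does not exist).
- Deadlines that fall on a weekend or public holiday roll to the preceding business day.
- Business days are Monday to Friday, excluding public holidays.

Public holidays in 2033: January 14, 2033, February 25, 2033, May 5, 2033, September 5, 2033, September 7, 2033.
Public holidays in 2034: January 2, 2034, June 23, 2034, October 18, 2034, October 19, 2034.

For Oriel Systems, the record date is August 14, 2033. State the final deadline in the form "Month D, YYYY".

12 months from August 14, 2033 is August 14, 2034.
August 14, 2034 falls on a Monday, which is a business day, so no adjustment is needed.
Final deadline: August 14, 2034.

August 14, 2034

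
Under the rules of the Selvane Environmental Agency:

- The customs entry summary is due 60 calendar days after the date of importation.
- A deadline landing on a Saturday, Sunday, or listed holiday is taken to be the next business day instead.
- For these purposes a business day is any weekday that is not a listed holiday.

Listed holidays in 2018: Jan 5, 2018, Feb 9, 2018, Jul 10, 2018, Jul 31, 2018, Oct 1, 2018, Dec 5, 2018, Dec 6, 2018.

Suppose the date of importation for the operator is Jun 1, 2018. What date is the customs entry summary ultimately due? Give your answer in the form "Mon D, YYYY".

60 calendar days after Jun 1, 2018 is Jul 31, 2018.
Jul 31, 2018 is a listed holiday, so it moves to the next business day, Aug 1, 2018 (Wednesday).
So the filing is due Aug 1, 2018.

Aug 1, 2018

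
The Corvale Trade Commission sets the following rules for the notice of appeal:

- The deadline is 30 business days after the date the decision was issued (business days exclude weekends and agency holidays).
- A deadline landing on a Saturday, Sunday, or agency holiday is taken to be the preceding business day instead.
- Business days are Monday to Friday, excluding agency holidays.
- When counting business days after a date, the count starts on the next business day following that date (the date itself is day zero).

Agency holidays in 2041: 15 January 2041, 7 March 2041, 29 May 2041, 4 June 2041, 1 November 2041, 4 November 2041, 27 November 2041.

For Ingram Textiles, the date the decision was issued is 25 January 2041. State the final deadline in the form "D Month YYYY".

Starting the day after 25 January 2041 and counting 30 business days lands on 11 March 2041.
11 March 2041 falls on a Monday, which is a business day, so no adjustment is needed.
The final due date is 11 March 2041.

11 March 2041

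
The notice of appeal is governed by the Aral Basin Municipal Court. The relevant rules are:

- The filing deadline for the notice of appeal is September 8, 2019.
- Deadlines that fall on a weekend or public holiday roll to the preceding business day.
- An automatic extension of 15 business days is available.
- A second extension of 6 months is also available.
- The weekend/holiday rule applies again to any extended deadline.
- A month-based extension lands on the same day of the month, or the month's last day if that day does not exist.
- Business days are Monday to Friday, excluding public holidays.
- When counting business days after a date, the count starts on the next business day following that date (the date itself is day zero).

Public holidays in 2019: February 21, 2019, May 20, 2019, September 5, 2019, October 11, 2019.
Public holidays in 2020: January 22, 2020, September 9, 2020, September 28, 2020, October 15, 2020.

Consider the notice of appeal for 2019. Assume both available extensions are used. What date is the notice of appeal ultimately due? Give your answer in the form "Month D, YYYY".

March 27, 2020

Start from the fixed due date, September 8, 2019.
Because September 8, 2019 is a Sunday, the deadline becomes September 6, 2019 (Friday).
The 15-business-day extension runs from September 6, 2019 to September 27, 2019.
September 27, 2019 is a Friday and not a listed holiday, so it stands.
Applying the 6 months extension: 6 months after September 27, 2019 is March 27, 2020.
Since March 27, 2020 is a Friday and not a holiday, the date is unchanged.
Deadline: March 27, 2020.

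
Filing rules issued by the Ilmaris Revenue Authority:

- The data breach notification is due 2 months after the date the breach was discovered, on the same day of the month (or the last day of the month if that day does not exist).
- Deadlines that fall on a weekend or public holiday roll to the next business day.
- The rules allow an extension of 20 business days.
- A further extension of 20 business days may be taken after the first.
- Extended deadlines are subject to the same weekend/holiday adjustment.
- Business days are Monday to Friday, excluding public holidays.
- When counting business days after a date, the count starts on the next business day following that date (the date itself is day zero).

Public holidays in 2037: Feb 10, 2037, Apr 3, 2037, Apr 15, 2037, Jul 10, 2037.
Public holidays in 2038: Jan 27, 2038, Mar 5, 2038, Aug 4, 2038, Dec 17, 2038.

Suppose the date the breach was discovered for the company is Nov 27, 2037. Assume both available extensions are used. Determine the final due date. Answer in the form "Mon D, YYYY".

Moving 2 months forward from Nov 27, 2037 on the corresponding day gives Jan 27, 2038.
Jan 27, 2038 falls on a listed holiday. Rolling to the next business day gives Jan 28, 2038, a Thursday.
Counting 20 further business days from Jan 28, 2038 reaches Feb 25, 2038.
Feb 25, 2038 (Thursday) is already a business day.
Applying the 20-business-day extension: 20 business days after Feb 25, 2038 is Mar 26, 2038.
Mar 26, 2038 falls on a Friday, which is a business day, so no adjustment is needed.
Final deadline: Mar 26, 2038.

Mar 26, 2038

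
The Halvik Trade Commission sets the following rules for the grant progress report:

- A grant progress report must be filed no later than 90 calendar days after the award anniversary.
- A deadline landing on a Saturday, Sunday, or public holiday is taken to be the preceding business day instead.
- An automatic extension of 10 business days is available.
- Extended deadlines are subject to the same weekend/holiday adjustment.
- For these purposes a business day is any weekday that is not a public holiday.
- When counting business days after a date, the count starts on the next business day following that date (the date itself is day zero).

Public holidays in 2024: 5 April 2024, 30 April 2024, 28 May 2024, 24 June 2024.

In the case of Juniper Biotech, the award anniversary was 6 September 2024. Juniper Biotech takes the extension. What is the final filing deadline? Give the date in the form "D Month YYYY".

19 December 2024

Trigger date 6 September 2024 + 90 calendar days = 5 December 2024.
Since 5 December 2024 is a Thursday and not a holiday, the date is unchanged.
Counting 10 further business days from 5 December 2024 reaches 19 December 2024.
Since 19 December 2024 is a Thursday and not a holiday, the date is unchanged.
Deadline: 19 December 2024.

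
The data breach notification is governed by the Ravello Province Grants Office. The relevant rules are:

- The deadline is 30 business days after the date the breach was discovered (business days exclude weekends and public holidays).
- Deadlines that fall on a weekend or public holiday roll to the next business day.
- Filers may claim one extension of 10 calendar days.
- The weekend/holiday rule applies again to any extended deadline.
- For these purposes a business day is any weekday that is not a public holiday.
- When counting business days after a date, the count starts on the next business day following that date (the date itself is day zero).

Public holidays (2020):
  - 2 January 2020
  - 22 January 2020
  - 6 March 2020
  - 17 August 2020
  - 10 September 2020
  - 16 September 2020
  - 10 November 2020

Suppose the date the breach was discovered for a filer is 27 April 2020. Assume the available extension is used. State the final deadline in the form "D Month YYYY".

18 June 2020

Starting the day after 27 April 2020 and counting 30 business days lands on 8 June 2020.
8 June 2020 falls on a Monday, which is a business day, so no adjustment is needed.
With the 10-day extension, 8 June 2020 becomes 18 June 2020.
18 June 2020 falls on a Thursday, which is a business day, so no adjustment is needed.
The final due date is 18 June 2020.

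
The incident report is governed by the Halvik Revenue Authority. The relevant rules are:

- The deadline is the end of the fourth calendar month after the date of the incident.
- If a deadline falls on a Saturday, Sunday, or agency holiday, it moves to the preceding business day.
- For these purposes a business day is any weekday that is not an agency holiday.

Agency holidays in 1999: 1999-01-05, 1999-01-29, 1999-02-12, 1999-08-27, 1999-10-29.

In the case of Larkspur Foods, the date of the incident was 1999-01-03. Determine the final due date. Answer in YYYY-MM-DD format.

1999-05-31

4 months after 1999-01-03 falls in May 1999; the last day of that month is 1999-05-31.
Since 1999-05-31 is a Monday and not a holiday, the date is unchanged.
The final due date is 1999-05-31.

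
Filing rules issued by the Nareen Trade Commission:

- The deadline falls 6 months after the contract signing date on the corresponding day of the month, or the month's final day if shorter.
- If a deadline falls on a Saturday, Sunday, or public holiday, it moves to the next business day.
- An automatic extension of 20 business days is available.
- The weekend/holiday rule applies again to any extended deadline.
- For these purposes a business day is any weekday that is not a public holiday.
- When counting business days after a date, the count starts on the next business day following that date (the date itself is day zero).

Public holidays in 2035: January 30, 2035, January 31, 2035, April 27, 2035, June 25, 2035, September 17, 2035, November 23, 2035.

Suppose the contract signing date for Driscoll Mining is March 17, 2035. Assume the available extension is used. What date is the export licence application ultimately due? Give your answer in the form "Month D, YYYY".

6 months after March 17, 2035, on the same day of the month, is September 17, 2035.
September 17, 2035 is a listed holiday; the next business day is September 18, 2035 (Tuesday).
Counting 20 further business days from September 18, 2035 reaches October 16, 2035.
October 16, 2035 (Tuesday) is already a business day.
Deadline: October 16, 2035.

October 16, 2035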